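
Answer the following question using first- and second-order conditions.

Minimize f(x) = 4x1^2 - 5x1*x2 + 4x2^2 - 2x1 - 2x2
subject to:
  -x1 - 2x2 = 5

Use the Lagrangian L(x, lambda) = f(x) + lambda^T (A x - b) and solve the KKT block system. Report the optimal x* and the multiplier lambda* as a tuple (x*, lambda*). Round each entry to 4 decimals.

Form the Lagrangian:
  L(x, lambda) = (1/2) x^T Q x + c^T x + lambda^T (A x - b)
Stationarity (grad_x L = 0): Q x + c + A^T lambda = 0.
Primal feasibility: A x = b.

This gives the KKT block system:
  [ Q   A^T ] [ x     ]   [-c ]
  [ A    0  ] [ lambda ] = [ b ]

Solving the linear system:
  x*      = (-1.4333, -1.7833)
  lambda* = (-4.55)
  f(x*)   = 14.5917

x* = (-1.4333, -1.7833), lambda* = (-4.55)


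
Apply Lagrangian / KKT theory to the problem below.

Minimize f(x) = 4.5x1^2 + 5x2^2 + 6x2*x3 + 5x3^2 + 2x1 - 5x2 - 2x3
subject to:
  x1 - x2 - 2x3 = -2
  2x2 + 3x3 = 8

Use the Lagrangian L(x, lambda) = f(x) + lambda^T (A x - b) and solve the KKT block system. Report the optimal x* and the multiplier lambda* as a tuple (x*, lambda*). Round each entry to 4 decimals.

Form the Lagrangian:
  L(x, lambda) = (1/2) x^T Q x + c^T x + lambda^T (A x - b)
Stationarity (grad_x L = 0): Q x + c + A^T lambda = 0.
Primal feasibility: A x = b.

This gives the KKT block system:
  [ Q   A^T ] [ x     ]   [-c ]
  [ A    0  ] [ lambda ] = [ b ]

Solving the linear system:
  x*      = (2.6119, 2.1642, 1.2239)
  lambda* = (-25.5075, -24.7463)
  f(x*)   = 69.4552

x* = (2.6119, 2.1642, 1.2239), lambda* = (-25.5075, -24.7463)


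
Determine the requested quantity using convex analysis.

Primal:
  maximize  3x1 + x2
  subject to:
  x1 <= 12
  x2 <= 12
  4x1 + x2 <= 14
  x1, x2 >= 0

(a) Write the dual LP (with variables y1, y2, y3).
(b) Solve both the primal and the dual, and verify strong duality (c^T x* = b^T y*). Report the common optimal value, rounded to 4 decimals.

The standard primal-dual pair for 'max c^T x s.t. A x <= b, x >= 0' is:
  Dual:  min b^T y  s.t.  A^T y >= c,  y >= 0.

So the dual LP is:
  minimize  12y1 + 12y2 + 14y3
  subject to:
    y1 + 4y3 >= 3
    y2 + y3 >= 1
    y1, y2, y3 >= 0

Solving the primal: x* = (0.5, 12).
  primal value c^T x* = 13.5.
Solving the dual: y* = (0, 0.25, 0.75).
  dual value b^T y* = 13.5.
Strong duality: c^T x* = b^T y*. Confirmed.

13.5


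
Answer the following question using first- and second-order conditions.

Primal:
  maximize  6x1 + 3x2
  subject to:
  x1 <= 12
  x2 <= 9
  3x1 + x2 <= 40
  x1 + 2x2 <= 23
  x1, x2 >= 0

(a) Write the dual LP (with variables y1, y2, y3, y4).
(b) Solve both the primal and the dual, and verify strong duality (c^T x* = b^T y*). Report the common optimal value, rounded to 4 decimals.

The standard primal-dual pair for 'max c^T x s.t. A x <= b, x >= 0' is:
  Dual:  min b^T y  s.t.  A^T y >= c,  y >= 0.

So the dual LP is:
  minimize  12y1 + 9y2 + 40y3 + 23y4
  subject to:
    y1 + 3y3 + y4 >= 6
    y2 + y3 + 2y4 >= 3
    y1, y2, y3, y4 >= 0

Solving the primal: x* = (11.4, 5.8).
  primal value c^T x* = 85.8.
Solving the dual: y* = (0, 0, 1.8, 0.6).
  dual value b^T y* = 85.8.
Strong duality: c^T x* = b^T y*. Confirmed.

85.8


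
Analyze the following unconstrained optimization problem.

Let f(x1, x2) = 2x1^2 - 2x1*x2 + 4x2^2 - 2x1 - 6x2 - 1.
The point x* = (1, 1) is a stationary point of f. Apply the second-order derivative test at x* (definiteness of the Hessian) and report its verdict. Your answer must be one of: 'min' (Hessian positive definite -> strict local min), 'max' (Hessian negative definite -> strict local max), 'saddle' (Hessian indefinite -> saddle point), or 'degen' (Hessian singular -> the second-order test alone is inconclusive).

Compute the Hessian H = grad^2 f:
  H = [[4, -2], [-2, 8]]
Verify stationarity: grad f(x*) = H x* + g = (0, 0).
Eigenvalues of H: 3.1716, 8.8284.
Both eigenvalues > 0, so H is positive definite -> x* is a strict local min.

min


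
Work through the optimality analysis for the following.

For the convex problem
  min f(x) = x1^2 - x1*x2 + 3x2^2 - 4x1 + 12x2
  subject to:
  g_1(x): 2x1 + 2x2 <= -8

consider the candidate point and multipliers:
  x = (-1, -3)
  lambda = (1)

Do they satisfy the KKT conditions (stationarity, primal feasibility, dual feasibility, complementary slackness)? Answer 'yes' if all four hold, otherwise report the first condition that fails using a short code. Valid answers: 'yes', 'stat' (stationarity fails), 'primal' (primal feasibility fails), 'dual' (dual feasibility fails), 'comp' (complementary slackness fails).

Gradient of f: grad f(x) = Q x + c = (-3, -5)
Constraint values g_i(x) = a_i^T x - b_i:
  g_1((-1, -3)) = 0
Stationarity residual: grad f(x) + sum_i lambda_i a_i = (-1, -3)
  -> stationarity FAILS
Primal feasibility (all g_i <= 0): OK
Dual feasibility (all lambda_i >= 0): OK
Complementary slackness (lambda_i * g_i(x) = 0 for all i): OK

Verdict: the first failing condition is stationarity -> stat.

stat


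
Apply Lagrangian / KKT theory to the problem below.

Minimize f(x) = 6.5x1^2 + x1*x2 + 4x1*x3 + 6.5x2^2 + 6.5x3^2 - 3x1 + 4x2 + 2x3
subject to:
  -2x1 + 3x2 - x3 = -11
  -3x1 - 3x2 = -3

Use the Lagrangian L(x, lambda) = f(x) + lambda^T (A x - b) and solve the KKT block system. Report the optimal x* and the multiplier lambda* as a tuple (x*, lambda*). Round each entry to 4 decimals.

Form the Lagrangian:
  L(x, lambda) = (1/2) x^T Q x + c^T x + lambda^T (A x - b)
Stationarity (grad_x L = 0): Q x + c + A^T lambda = 0.
Primal feasibility: A x = b.

This gives the KKT block system:
  [ Q   A^T ] [ x     ]   [-c ]
  [ A    0  ] [ lambda ] = [ b ]

Solving the linear system:
  x*      = (2.8576, -1.8576, -0.288)
  lambda* = (9.6861, 3.9223)
  f(x*)   = 50.8673

x* = (2.8576, -1.8576, -0.288), lambda* = (9.6861, 3.9223)


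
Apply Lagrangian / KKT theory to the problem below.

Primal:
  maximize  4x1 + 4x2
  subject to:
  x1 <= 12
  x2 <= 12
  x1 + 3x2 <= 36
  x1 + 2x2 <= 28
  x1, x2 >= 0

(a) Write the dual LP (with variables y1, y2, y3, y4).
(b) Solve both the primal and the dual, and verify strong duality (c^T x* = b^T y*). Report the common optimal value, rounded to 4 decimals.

The standard primal-dual pair for 'max c^T x s.t. A x <= b, x >= 0' is:
  Dual:  min b^T y  s.t.  A^T y >= c,  y >= 0.

So the dual LP is:
  minimize  12y1 + 12y2 + 36y3 + 28y4
  subject to:
    y1 + y3 + y4 >= 4
    y2 + 3y3 + 2y4 >= 4
    y1, y2, y3, y4 >= 0

Solving the primal: x* = (12, 8).
  primal value c^T x* = 80.
Solving the dual: y* = (2, 0, 0, 2).
  dual value b^T y* = 80.
Strong duality: c^T x* = b^T y*. Confirmed.

80


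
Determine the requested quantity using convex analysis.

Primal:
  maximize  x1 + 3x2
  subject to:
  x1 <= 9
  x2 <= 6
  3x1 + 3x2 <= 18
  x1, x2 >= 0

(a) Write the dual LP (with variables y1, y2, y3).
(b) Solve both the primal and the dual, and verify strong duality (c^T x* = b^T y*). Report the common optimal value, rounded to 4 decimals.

The standard primal-dual pair for 'max c^T x s.t. A x <= b, x >= 0' is:
  Dual:  min b^T y  s.t.  A^T y >= c,  y >= 0.

So the dual LP is:
  minimize  9y1 + 6y2 + 18y3
  subject to:
    y1 + 3y3 >= 1
    y2 + 3y3 >= 3
    y1, y2, y3 >= 0

Solving the primal: x* = (0, 6).
  primal value c^T x* = 18.
Solving the dual: y* = (0, 2, 0.3333).
  dual value b^T y* = 18.
Strong duality: c^T x* = b^T y*. Confirmed.

18


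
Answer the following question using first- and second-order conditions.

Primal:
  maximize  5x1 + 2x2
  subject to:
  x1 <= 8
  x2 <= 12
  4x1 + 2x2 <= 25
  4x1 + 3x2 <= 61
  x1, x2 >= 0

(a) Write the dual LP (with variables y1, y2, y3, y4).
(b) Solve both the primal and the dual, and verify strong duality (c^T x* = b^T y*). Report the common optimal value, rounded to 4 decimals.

The standard primal-dual pair for 'max c^T x s.t. A x <= b, x >= 0' is:
  Dual:  min b^T y  s.t.  A^T y >= c,  y >= 0.

So the dual LP is:
  minimize  8y1 + 12y2 + 25y3 + 61y4
  subject to:
    y1 + 4y3 + 4y4 >= 5
    y2 + 2y3 + 3y4 >= 2
    y1, y2, y3, y4 >= 0

Solving the primal: x* = (6.25, 0).
  primal value c^T x* = 31.25.
Solving the dual: y* = (0, 0, 1.25, 0).
  dual value b^T y* = 31.25.
Strong duality: c^T x* = b^T y*. Confirmed.

31.25


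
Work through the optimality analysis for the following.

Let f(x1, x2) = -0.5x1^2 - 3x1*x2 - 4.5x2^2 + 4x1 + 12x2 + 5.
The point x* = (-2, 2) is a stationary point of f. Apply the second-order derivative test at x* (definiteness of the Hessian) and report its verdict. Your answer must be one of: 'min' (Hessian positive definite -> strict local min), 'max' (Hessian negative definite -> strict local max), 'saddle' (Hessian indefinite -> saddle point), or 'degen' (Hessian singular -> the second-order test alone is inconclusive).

Compute the Hessian H = grad^2 f:
  H = [[-1, -3], [-3, -9]]
Verify stationarity: grad f(x*) = H x* + g = (0, 0).
Eigenvalues of H: -10, 0.
H has a zero eigenvalue (singular; negative semidefinite but not definite), so H is neither positive definite, negative definite, nor indefinite. The second-order test alone is inconclusive -> degen.
(Indeed, f is constant along the null direction of H through x*, so x* is not a strict local extremum.)

degen


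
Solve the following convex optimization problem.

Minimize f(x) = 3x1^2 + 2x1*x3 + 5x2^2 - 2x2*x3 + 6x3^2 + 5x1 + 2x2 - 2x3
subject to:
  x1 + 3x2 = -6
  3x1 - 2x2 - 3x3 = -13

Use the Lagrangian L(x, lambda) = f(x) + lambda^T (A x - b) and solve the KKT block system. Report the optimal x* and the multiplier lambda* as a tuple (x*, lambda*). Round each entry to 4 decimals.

Form the Lagrangian:
  L(x, lambda) = (1/2) x^T Q x + c^T x + lambda^T (A x - b)
Stationarity (grad_x L = 0): Q x + c + A^T lambda = 0.
Primal feasibility: A x = b.

This gives the KKT block system:
  [ Q   A^T ] [ x     ]   [-c ]
  [ A    0  ] [ lambda ] = [ b ]

Solving the linear system:
  x*      = (-3.5387, -0.8204, 1.3415)
  lambda* = (4.8873, 2.8873)
  f(x*)   = 22.4208

x* = (-3.5387, -0.8204, 1.3415), lambda* = (4.8873, 2.8873)


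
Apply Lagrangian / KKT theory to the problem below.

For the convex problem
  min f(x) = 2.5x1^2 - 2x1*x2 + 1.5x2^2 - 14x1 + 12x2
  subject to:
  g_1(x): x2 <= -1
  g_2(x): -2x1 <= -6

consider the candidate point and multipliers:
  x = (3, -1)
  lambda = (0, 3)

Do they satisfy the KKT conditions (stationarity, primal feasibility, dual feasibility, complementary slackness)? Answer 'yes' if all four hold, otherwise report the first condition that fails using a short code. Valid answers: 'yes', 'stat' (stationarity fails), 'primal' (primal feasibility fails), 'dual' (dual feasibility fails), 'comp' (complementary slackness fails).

Gradient of f: grad f(x) = Q x + c = (3, 3)
Constraint values g_i(x) = a_i^T x - b_i:
  g_1((3, -1)) = 0
  g_2((3, -1)) = 0
Stationarity residual: grad f(x) + sum_i lambda_i a_i = (-3, 3)
  -> stationarity FAILS
Primal feasibility (all g_i <= 0): OK
Dual feasibility (all lambda_i >= 0): OK
Complementary slackness (lambda_i * g_i(x) = 0 for all i): OK

Verdict: the first failing condition is stationarity -> stat.

stat


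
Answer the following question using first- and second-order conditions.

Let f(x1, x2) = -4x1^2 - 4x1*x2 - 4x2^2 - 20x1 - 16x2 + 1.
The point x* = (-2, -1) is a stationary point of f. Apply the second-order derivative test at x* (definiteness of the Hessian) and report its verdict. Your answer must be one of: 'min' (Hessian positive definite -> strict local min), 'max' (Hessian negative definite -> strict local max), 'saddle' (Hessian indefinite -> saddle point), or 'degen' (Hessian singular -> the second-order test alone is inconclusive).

Compute the Hessian H = grad^2 f:
  H = [[-8, -4], [-4, -8]]
Verify stationarity: grad f(x*) = H x* + g = (0, 0).
Eigenvalues of H: -12, -4.
Both eigenvalues < 0, so H is negative definite -> x* is a strict local max.

max


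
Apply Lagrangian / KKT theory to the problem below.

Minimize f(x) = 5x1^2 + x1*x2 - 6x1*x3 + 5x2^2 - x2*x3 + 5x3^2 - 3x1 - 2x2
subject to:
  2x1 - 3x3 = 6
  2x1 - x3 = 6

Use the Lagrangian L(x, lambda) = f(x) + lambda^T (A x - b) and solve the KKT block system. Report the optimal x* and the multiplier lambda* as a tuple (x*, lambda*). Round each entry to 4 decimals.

Form the Lagrangian:
  L(x, lambda) = (1/2) x^T Q x + c^T x + lambda^T (A x - b)
Stationarity (grad_x L = 0): Q x + c + A^T lambda = 0.
Primal feasibility: A x = b.

This gives the KKT block system:
  [ Q   A^T ] [ x     ]   [-c ]
  [ A    0  ] [ lambda ] = [ b ]

Solving the linear system:
  x*      = (3, -0.1, 0)
  lambda* = (-2.225, -11.225)
  f(x*)   = 35.95

x* = (3, -0.1, 0), lambda* = (-2.225, -11.225)


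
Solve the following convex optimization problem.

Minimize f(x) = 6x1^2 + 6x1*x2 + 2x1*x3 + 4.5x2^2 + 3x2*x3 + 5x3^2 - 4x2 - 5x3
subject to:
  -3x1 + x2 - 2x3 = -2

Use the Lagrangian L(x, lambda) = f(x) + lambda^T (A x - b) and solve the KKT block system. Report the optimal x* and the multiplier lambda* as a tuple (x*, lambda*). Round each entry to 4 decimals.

Form the Lagrangian:
  L(x, lambda) = (1/2) x^T Q x + c^T x + lambda^T (A x - b)
Stationarity (grad_x L = 0): Q x + c + A^T lambda = 0.
Primal feasibility: A x = b.

This gives the KKT block system:
  [ Q   A^T ] [ x     ]   [-c ]
  [ A    0  ] [ lambda ] = [ b ]

Solving the linear system:
  x*      = (0.1861, -0.0393, 0.7012)
  lambda* = (1.1333)
  f(x*)   = -0.5412

x* = (0.1861, -0.0393, 0.7012), lambda* = (1.1333)


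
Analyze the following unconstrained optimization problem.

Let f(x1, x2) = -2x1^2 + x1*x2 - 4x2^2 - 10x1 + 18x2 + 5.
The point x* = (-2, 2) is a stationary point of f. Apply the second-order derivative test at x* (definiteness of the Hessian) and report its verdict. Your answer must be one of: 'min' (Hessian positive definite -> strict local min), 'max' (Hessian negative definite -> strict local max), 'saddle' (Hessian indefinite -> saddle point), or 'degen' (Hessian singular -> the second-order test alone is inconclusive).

Compute the Hessian H = grad^2 f:
  H = [[-4, 1], [1, -8]]
Verify stationarity: grad f(x*) = H x* + g = (0, 0).
Eigenvalues of H: -8.2361, -3.7639.
Both eigenvalues < 0, so H is negative definite -> x* is a strict local max.

max


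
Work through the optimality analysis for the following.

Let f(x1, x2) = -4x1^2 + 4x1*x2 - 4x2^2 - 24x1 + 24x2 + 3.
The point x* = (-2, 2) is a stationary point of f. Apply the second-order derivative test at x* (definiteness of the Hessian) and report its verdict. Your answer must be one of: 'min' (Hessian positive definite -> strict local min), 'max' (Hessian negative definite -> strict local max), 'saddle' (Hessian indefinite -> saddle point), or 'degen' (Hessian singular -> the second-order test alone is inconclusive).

Compute the Hessian H = grad^2 f:
  H = [[-8, 4], [4, -8]]
Verify stationarity: grad f(x*) = H x* + g = (0, 0).
Eigenvalues of H: -12, -4.
Both eigenvalues < 0, so H is negative definite -> x* is a strict local max.

max


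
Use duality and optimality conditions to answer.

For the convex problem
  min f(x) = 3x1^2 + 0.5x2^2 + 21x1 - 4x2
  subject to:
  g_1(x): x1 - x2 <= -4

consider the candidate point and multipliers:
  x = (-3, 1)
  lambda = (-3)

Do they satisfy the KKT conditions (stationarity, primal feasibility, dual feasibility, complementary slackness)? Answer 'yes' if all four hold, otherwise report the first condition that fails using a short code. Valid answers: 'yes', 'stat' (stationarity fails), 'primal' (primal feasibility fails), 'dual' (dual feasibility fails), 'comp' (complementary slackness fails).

Gradient of f: grad f(x) = Q x + c = (3, -3)
Constraint values g_i(x) = a_i^T x - b_i:
  g_1((-3, 1)) = 0
Stationarity residual: grad f(x) + sum_i lambda_i a_i = (0, 0)
  -> stationarity OK
Primal feasibility (all g_i <= 0): OK
Dual feasibility (all lambda_i >= 0): FAILS
Complementary slackness (lambda_i * g_i(x) = 0 for all i): OK

Verdict: the first failing condition is dual_feasibility -> dual.

dual


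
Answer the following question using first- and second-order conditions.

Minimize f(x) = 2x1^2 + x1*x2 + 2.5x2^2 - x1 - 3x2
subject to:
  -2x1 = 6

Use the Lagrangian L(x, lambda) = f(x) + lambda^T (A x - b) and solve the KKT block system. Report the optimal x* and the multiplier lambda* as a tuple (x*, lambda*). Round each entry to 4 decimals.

Form the Lagrangian:
  L(x, lambda) = (1/2) x^T Q x + c^T x + lambda^T (A x - b)
Stationarity (grad_x L = 0): Q x + c + A^T lambda = 0.
Primal feasibility: A x = b.

This gives the KKT block system:
  [ Q   A^T ] [ x     ]   [-c ]
  [ A    0  ] [ lambda ] = [ b ]

Solving the linear system:
  x*      = (-3, 1.2)
  lambda* = (-5.9)
  f(x*)   = 17.4

x* = (-3, 1.2), lambda* = (-5.9)


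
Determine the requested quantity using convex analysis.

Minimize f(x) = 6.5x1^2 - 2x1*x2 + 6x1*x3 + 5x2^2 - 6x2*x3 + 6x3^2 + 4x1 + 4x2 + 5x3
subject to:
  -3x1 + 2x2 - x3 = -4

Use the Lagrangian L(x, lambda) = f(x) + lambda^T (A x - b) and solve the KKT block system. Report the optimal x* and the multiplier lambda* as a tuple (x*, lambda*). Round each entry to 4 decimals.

Form the Lagrangian:
  L(x, lambda) = (1/2) x^T Q x + c^T x + lambda^T (A x - b)
Stationarity (grad_x L = 0): Q x + c + A^T lambda = 0.
Primal feasibility: A x = b.

This gives the KKT block system:
  [ Q   A^T ] [ x     ]   [-c ]
  [ A    0  ] [ lambda ] = [ b ]

Solving the linear system:
  x*      = (0.7023, -1.6205, -1.348)
  lambda* = (2.761)
  f(x*)   = 0.3155

x* = (0.7023, -1.6205, -1.348), lambda* = (2.761)


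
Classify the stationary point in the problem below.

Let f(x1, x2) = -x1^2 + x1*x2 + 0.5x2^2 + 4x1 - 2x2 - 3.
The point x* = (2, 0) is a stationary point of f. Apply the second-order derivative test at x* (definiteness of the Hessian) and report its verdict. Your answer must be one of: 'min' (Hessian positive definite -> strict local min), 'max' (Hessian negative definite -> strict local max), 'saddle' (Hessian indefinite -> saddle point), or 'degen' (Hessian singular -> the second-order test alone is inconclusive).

Compute the Hessian H = grad^2 f:
  H = [[-2, 1], [1, 1]]
Verify stationarity: grad f(x*) = H x* + g = (0, 0).
Eigenvalues of H: -2.3028, 1.3028.
Eigenvalues have mixed signs, so H is indefinite -> x* is a saddle point.

saddle


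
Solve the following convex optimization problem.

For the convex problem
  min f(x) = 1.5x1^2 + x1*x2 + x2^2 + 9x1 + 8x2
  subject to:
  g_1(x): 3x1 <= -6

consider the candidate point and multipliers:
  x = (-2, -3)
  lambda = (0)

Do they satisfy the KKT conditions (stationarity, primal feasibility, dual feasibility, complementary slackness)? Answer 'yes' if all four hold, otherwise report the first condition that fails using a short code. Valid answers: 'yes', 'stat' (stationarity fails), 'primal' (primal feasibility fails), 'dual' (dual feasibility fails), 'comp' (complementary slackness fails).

Gradient of f: grad f(x) = Q x + c = (0, 0)
Constraint values g_i(x) = a_i^T x - b_i:
  g_1((-2, -3)) = 0
Stationarity residual: grad f(x) + sum_i lambda_i a_i = (0, 0)
  -> stationarity OK
Primal feasibility (all g_i <= 0): OK
Dual feasibility (all lambda_i >= 0): OK
Complementary slackness (lambda_i * g_i(x) = 0 for all i): OK

Verdict: yes, KKT holds.

yes


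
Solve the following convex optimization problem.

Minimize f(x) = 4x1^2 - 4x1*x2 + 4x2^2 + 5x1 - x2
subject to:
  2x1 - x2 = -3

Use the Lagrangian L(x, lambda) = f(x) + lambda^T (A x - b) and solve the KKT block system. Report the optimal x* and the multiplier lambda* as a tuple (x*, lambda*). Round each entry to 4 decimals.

Form the Lagrangian:
  L(x, lambda) = (1/2) x^T Q x + c^T x + lambda^T (A x - b)
Stationarity (grad_x L = 0): Q x + c + A^T lambda = 0.
Primal feasibility: A x = b.

This gives the KKT block system:
  [ Q   A^T ] [ x     ]   [-c ]
  [ A    0  ] [ lambda ] = [ b ]

Solving the linear system:
  x*      = (-1.625, -0.25)
  lambda* = (3.5)
  f(x*)   = 1.3125

x* = (-1.625, -0.25), lambda* = (3.5)


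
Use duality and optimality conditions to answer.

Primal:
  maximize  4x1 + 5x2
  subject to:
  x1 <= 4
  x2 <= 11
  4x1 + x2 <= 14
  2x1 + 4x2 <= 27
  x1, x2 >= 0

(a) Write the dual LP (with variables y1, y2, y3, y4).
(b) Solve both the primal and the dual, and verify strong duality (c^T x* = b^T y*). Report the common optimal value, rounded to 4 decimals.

The standard primal-dual pair for 'max c^T x s.t. A x <= b, x >= 0' is:
  Dual:  min b^T y  s.t.  A^T y >= c,  y >= 0.

So the dual LP is:
  minimize  4y1 + 11y2 + 14y3 + 27y4
  subject to:
    y1 + 4y3 + 2y4 >= 4
    y2 + y3 + 4y4 >= 5
    y1, y2, y3, y4 >= 0

Solving the primal: x* = (2.0714, 5.7143).
  primal value c^T x* = 36.8571.
Solving the dual: y* = (0, 0, 0.4286, 1.1429).
  dual value b^T y* = 36.8571.
Strong duality: c^T x* = b^T y*. Confirmed.

36.8571


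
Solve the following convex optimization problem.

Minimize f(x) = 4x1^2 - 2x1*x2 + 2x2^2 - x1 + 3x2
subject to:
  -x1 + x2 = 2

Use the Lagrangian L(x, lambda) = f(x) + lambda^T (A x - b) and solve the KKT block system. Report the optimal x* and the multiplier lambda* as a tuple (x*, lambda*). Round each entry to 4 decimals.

Form the Lagrangian:
  L(x, lambda) = (1/2) x^T Q x + c^T x + lambda^T (A x - b)
Stationarity (grad_x L = 0): Q x + c + A^T lambda = 0.
Primal feasibility: A x = b.

This gives the KKT block system:
  [ Q   A^T ] [ x     ]   [-c ]
  [ A    0  ] [ lambda ] = [ b ]

Solving the linear system:
  x*      = (-0.75, 1.25)
  lambda* = (-9.5)
  f(x*)   = 11.75

x* = (-0.75, 1.25), lambda* = (-9.5)


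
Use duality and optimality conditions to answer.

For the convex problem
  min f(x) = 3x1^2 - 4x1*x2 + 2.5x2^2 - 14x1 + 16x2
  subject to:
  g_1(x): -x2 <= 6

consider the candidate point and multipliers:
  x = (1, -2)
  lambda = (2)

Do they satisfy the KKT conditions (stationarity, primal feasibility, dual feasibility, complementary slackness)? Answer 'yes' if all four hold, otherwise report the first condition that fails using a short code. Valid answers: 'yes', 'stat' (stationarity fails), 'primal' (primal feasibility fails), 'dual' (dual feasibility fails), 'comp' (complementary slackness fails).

Gradient of f: grad f(x) = Q x + c = (0, 2)
Constraint values g_i(x) = a_i^T x - b_i:
  g_1((1, -2)) = -4
Stationarity residual: grad f(x) + sum_i lambda_i a_i = (0, 0)
  -> stationarity OK
Primal feasibility (all g_i <= 0): OK
Dual feasibility (all lambda_i >= 0): OK
Complementary slackness (lambda_i * g_i(x) = 0 for all i): FAILS

Verdict: the first failing condition is complementary_slackness -> comp.

comp


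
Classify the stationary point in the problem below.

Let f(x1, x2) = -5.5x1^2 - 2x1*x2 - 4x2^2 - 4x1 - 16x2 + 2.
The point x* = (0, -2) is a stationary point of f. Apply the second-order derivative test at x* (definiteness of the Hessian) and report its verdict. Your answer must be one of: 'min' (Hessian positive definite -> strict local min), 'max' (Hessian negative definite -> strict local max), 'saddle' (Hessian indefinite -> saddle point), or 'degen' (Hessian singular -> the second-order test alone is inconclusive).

Compute the Hessian H = grad^2 f:
  H = [[-11, -2], [-2, -8]]
Verify stationarity: grad f(x*) = H x* + g = (0, 0).
Eigenvalues of H: -12, -7.
Both eigenvalues < 0, so H is negative definite -> x* is a strict local max.

max


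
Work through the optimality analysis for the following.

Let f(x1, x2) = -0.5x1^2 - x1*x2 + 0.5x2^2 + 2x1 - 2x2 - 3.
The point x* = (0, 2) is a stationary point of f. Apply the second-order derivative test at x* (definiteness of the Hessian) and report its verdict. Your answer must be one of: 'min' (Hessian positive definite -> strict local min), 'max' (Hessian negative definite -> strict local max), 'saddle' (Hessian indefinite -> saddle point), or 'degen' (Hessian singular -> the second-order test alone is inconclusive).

Compute the Hessian H = grad^2 f:
  H = [[-1, -1], [-1, 1]]
Verify stationarity: grad f(x*) = H x* + g = (0, 0).
Eigenvalues of H: -1.4142, 1.4142.
Eigenvalues have mixed signs, so H is indefinite -> x* is a saddle point.

saddle


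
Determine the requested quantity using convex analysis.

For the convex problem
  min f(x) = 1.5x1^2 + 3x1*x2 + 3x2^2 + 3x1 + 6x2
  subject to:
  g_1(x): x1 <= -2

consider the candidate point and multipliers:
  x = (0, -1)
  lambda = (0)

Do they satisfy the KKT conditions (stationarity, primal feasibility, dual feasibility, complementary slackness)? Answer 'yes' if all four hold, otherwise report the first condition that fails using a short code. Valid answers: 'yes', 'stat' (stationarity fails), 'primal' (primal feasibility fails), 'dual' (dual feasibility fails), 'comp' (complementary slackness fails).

Gradient of f: grad f(x) = Q x + c = (0, 0)
Constraint values g_i(x) = a_i^T x - b_i:
  g_1((0, -1)) = 2
Stationarity residual: grad f(x) + sum_i lambda_i a_i = (0, 0)
  -> stationarity OK
Primal feasibility (all g_i <= 0): FAILS
Dual feasibility (all lambda_i >= 0): OK
Complementary slackness (lambda_i * g_i(x) = 0 for all i): OK

Verdict: the first failing condition is primal_feasibility -> primal.

primal


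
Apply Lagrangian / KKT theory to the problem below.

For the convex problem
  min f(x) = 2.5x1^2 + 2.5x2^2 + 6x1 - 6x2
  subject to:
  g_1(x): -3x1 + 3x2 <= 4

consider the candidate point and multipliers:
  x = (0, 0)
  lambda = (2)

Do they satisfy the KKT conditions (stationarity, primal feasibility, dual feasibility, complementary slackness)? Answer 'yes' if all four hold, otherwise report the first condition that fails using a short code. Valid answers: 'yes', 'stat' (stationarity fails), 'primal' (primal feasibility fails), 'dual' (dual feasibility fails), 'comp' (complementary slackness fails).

Gradient of f: grad f(x) = Q x + c = (6, -6)
Constraint values g_i(x) = a_i^T x - b_i:
  g_1((0, 0)) = -4
Stationarity residual: grad f(x) + sum_i lambda_i a_i = (0, 0)
  -> stationarity OK
Primal feasibility (all g_i <= 0): OK
Dual feasibility (all lambda_i >= 0): OK
Complementary slackness (lambda_i * g_i(x) = 0 for all i): FAILS

Verdict: the first failing condition is complementary_slackness -> comp.

comp


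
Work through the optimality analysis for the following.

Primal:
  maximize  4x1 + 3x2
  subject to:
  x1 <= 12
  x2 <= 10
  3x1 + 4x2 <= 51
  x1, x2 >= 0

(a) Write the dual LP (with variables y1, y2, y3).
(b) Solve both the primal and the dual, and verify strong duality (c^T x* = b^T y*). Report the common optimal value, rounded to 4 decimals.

The standard primal-dual pair for 'max c^T x s.t. A x <= b, x >= 0' is:
  Dual:  min b^T y  s.t.  A^T y >= c,  y >= 0.

So the dual LP is:
  minimize  12y1 + 10y2 + 51y3
  subject to:
    y1 + 3y3 >= 4
    y2 + 4y3 >= 3
    y1, y2, y3 >= 0

Solving the primal: x* = (12, 3.75).
  primal value c^T x* = 59.25.
Solving the dual: y* = (1.75, 0, 0.75).
  dual value b^T y* = 59.25.
Strong duality: c^T x* = b^T y*. Confirmed.

59.25


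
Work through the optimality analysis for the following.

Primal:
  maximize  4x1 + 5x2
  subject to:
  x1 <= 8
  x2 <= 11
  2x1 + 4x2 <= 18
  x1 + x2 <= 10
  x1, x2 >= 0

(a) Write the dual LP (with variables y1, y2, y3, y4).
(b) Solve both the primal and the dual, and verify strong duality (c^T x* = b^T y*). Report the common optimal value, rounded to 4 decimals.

The standard primal-dual pair for 'max c^T x s.t. A x <= b, x >= 0' is:
  Dual:  min b^T y  s.t.  A^T y >= c,  y >= 0.

So the dual LP is:
  minimize  8y1 + 11y2 + 18y3 + 10y4
  subject to:
    y1 + 2y3 + y4 >= 4
    y2 + 4y3 + y4 >= 5
    y1, y2, y3, y4 >= 0

Solving the primal: x* = (8, 0.5).
  primal value c^T x* = 34.5.
Solving the dual: y* = (1.5, 0, 1.25, 0).
  dual value b^T y* = 34.5.
Strong duality: c^T x* = b^T y*. Confirmed.

34.5


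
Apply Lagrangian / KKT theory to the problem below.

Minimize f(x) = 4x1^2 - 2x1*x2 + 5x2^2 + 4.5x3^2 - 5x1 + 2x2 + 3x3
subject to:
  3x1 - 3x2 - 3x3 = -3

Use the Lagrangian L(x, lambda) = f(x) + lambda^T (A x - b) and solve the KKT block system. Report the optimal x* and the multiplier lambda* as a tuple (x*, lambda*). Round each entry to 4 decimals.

Form the Lagrangian:
  L(x, lambda) = (1/2) x^T Q x + c^T x + lambda^T (A x - b)
Stationarity (grad_x L = 0): Q x + c + A^T lambda = 0.
Primal feasibility: A x = b.

This gives the KKT block system:
  [ Q   A^T ] [ x     ]   [-c ]
  [ A    0  ] [ lambda ] = [ b ]

Solving the linear system:
  x*      = (-0.1139, 0.4604, 0.4257)
  lambda* = (2.2772)
  f(x*)   = 4.7995

x* = (-0.1139, 0.4604, 0.4257), lambda* = (2.2772)


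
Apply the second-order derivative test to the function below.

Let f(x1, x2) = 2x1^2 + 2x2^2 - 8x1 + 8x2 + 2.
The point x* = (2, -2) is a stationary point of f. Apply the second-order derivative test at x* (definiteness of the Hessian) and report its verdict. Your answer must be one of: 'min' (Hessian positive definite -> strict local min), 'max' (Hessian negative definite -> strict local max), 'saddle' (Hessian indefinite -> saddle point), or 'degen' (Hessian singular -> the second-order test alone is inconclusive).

Compute the Hessian H = grad^2 f:
  H = [[4, 0], [0, 4]]
Verify stationarity: grad f(x*) = H x* + g = (0, 0).
Eigenvalues of H: 4, 4.
Both eigenvalues > 0, so H is positive definite -> x* is a strict local min.

min


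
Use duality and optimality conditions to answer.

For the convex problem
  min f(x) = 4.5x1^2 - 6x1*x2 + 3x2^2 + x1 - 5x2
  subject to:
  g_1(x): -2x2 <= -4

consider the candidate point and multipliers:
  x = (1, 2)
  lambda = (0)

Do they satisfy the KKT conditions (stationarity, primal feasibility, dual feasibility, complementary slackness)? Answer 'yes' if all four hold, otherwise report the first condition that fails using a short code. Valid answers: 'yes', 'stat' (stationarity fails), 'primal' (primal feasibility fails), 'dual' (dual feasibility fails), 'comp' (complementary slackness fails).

Gradient of f: grad f(x) = Q x + c = (-2, 1)
Constraint values g_i(x) = a_i^T x - b_i:
  g_1((1, 2)) = 0
Stationarity residual: grad f(x) + sum_i lambda_i a_i = (-2, 1)
  -> stationarity FAILS
Primal feasibility (all g_i <= 0): OK
Dual feasibility (all lambda_i >= 0): OK
Complementary slackness (lambda_i * g_i(x) = 0 for all i): OK

Verdict: the first failing condition is stationarity -> stat.

stat


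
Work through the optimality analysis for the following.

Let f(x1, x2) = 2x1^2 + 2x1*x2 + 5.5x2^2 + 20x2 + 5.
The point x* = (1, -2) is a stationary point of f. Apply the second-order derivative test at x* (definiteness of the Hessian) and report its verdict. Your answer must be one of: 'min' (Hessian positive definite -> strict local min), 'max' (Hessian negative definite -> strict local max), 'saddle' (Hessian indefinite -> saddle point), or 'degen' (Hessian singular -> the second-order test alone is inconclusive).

Compute the Hessian H = grad^2 f:
  H = [[4, 2], [2, 11]]
Verify stationarity: grad f(x*) = H x* + g = (0, 0).
Eigenvalues of H: 3.4689, 11.5311.
Both eigenvalues > 0, so H is positive definite -> x* is a strict local min.

min


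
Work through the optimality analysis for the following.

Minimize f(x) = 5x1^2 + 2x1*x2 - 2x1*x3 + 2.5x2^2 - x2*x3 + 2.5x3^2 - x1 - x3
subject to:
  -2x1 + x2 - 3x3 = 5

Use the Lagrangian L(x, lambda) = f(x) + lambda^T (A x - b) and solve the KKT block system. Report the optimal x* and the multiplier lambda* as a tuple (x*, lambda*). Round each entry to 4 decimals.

Form the Lagrangian:
  L(x, lambda) = (1/2) x^T Q x + c^T x + lambda^T (A x - b)
Stationarity (grad_x L = 0): Q x + c + A^T lambda = 0.
Primal feasibility: A x = b.

This gives the KKT block system:
  [ Q   A^T ] [ x     ]   [-c ]
  [ A    0  ] [ lambda ] = [ b ]

Solving the linear system:
  x*      = (-0.5988, 0.4043, -1.1327)
  lambda* = (-1.9568)
  f(x*)   = 5.7577

x* = (-0.5988, 0.4043, -1.1327), lambda* = (-1.9568)


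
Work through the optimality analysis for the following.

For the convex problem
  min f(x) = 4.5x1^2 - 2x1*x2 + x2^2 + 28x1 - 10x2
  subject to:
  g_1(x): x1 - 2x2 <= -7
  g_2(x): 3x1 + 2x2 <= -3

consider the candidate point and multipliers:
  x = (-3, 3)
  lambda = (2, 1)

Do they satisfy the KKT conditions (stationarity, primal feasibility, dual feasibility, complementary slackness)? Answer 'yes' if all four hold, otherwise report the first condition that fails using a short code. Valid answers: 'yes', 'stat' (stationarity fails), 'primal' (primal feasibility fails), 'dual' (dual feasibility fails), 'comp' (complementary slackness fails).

Gradient of f: grad f(x) = Q x + c = (-5, 2)
Constraint values g_i(x) = a_i^T x - b_i:
  g_1((-3, 3)) = -2
  g_2((-3, 3)) = 0
Stationarity residual: grad f(x) + sum_i lambda_i a_i = (0, 0)
  -> stationarity OK
Primal feasibility (all g_i <= 0): OK
Dual feasibility (all lambda_i >= 0): OK
Complementary slackness (lambda_i * g_i(x) = 0 for all i): FAILS

Verdict: the first failing condition is complementary_slackness -> comp.

comp


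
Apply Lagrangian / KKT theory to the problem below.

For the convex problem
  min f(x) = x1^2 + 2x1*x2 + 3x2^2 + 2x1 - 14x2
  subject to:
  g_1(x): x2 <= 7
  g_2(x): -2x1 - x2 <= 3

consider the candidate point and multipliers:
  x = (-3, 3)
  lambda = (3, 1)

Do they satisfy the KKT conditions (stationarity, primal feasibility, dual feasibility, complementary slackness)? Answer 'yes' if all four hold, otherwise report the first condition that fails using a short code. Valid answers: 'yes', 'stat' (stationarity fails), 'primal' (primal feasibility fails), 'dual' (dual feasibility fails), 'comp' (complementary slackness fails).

Gradient of f: grad f(x) = Q x + c = (2, -2)
Constraint values g_i(x) = a_i^T x - b_i:
  g_1((-3, 3)) = -4
  g_2((-3, 3)) = 0
Stationarity residual: grad f(x) + sum_i lambda_i a_i = (0, 0)
  -> stationarity OK
Primal feasibility (all g_i <= 0): OK
Dual feasibility (all lambda_i >= 0): OK
Complementary slackness (lambda_i * g_i(x) = 0 for all i): FAILS

Verdict: the first failing condition is complementary_slackness -> comp.

comp


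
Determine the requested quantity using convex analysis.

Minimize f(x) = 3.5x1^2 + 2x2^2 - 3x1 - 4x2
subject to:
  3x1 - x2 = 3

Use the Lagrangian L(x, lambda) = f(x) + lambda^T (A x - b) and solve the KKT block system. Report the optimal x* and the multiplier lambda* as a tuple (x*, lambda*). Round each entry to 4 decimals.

Form the Lagrangian:
  L(x, lambda) = (1/2) x^T Q x + c^T x + lambda^T (A x - b)
Stationarity (grad_x L = 0): Q x + c + A^T lambda = 0.
Primal feasibility: A x = b.

This gives the KKT block system:
  [ Q   A^T ] [ x     ]   [-c ]
  [ A    0  ] [ lambda ] = [ b ]

Solving the linear system:
  x*      = (1.186, 0.5581)
  lambda* = (-1.7674)
  f(x*)   = -0.2442

x* = (1.186, 0.5581), lambda* = (-1.7674)


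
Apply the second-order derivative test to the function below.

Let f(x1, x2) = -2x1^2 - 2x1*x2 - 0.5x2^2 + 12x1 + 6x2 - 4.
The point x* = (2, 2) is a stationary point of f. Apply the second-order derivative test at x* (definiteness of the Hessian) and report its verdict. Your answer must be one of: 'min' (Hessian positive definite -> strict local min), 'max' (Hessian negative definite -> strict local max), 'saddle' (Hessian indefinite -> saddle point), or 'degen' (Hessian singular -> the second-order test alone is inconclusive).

Compute the Hessian H = grad^2 f:
  H = [[-4, -2], [-2, -1]]
Verify stationarity: grad f(x*) = H x* + g = (0, 0).
Eigenvalues of H: -5, 0.
H has a zero eigenvalue (singular; negative semidefinite but not definite), so H is neither positive definite, negative definite, nor indefinite. The second-order test alone is inconclusive -> degen.
(Indeed, f is constant along the null direction of H through x*, so x* is not a strict local extremum.)

degen


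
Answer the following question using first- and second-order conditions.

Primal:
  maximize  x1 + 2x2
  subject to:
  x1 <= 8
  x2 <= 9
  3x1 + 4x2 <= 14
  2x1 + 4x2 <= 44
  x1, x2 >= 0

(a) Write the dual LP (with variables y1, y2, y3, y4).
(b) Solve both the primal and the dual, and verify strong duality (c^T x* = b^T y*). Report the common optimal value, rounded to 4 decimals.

The standard primal-dual pair for 'max c^T x s.t. A x <= b, x >= 0' is:
  Dual:  min b^T y  s.t.  A^T y >= c,  y >= 0.

So the dual LP is:
  minimize  8y1 + 9y2 + 14y3 + 44y4
  subject to:
    y1 + 3y3 + 2y4 >= 1
    y2 + 4y3 + 4y4 >= 2
    y1, y2, y3, y4 >= 0

Solving the primal: x* = (0, 3.5).
  primal value c^T x* = 7.
Solving the dual: y* = (0, 0, 0.5, 0).
  dual value b^T y* = 7.
Strong duality: c^T x* = b^T y*. Confirmed.

7


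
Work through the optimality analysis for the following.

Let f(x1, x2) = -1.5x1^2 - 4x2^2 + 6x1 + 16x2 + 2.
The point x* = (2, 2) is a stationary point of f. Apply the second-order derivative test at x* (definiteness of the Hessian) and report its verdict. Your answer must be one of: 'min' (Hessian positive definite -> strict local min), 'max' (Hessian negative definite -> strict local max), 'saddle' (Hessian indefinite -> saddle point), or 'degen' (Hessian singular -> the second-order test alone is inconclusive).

Compute the Hessian H = grad^2 f:
  H = [[-3, 0], [0, -8]]
Verify stationarity: grad f(x*) = H x* + g = (0, 0).
Eigenvalues of H: -8, -3.
Both eigenvalues < 0, so H is negative definite -> x* is a strict local max.

max


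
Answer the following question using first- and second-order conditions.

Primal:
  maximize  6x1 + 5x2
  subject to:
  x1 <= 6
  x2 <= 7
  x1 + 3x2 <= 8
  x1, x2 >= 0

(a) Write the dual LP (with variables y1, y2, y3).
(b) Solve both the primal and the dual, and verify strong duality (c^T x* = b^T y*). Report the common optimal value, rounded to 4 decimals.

The standard primal-dual pair for 'max c^T x s.t. A x <= b, x >= 0' is:
  Dual:  min b^T y  s.t.  A^T y >= c,  y >= 0.

So the dual LP is:
  minimize  6y1 + 7y2 + 8y3
  subject to:
    y1 + y3 >= 6
    y2 + 3y3 >= 5
    y1, y2, y3 >= 0

Solving the primal: x* = (6, 0.6667).
  primal value c^T x* = 39.3333.
Solving the dual: y* = (4.3333, 0, 1.6667).
  dual value b^T y* = 39.3333.
Strong duality: c^T x* = b^T y*. Confirmed.

39.3333


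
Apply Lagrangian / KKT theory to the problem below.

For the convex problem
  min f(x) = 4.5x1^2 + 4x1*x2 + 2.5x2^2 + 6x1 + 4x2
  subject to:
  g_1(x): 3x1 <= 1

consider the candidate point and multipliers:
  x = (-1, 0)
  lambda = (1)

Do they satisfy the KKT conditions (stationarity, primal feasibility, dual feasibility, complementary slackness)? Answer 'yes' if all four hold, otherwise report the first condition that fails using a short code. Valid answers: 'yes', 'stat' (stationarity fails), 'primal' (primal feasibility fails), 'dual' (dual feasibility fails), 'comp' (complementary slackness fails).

Gradient of f: grad f(x) = Q x + c = (-3, 0)
Constraint values g_i(x) = a_i^T x - b_i:
  g_1((-1, 0)) = -4
Stationarity residual: grad f(x) + sum_i lambda_i a_i = (0, 0)
  -> stationarity OK
Primal feasibility (all g_i <= 0): OK
Dual feasibility (all lambda_i >= 0): OK
Complementary slackness (lambda_i * g_i(x) = 0 for all i): FAILS

Verdict: the first failing condition is complementary_slackness -> comp.

comp


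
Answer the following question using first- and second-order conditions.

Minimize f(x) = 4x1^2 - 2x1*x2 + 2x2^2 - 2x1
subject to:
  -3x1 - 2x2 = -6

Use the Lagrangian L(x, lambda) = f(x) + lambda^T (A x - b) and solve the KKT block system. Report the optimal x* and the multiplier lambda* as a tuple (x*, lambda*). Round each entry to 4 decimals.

Form the Lagrangian:
  L(x, lambda) = (1/2) x^T Q x + c^T x + lambda^T (A x - b)
Stationarity (grad_x L = 0): Q x + c + A^T lambda = 0.
Primal feasibility: A x = b.

This gives the KKT block system:
  [ Q   A^T ] [ x     ]   [-c ]
  [ A    0  ] [ lambda ] = [ b ]

Solving the linear system:
  x*      = (1.1304, 1.3043)
  lambda* = (1.4783)
  f(x*)   = 3.3043

x* = (1.1304, 1.3043), lambda* = (1.4783)


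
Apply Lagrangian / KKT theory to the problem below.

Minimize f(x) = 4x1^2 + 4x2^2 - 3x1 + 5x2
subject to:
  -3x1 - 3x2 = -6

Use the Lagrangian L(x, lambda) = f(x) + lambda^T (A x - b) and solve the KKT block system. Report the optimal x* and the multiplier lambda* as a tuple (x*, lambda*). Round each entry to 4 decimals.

Form the Lagrangian:
  L(x, lambda) = (1/2) x^T Q x + c^T x + lambda^T (A x - b)
Stationarity (grad_x L = 0): Q x + c + A^T lambda = 0.
Primal feasibility: A x = b.

This gives the KKT block system:
  [ Q   A^T ] [ x     ]   [-c ]
  [ A    0  ] [ lambda ] = [ b ]

Solving the linear system:
  x*      = (1.5, 0.5)
  lambda* = (3)
  f(x*)   = 8

x* = (1.5, 0.5), lambda* = (3)
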